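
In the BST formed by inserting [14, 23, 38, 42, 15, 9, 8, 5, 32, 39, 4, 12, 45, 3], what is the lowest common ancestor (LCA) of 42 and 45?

Tree insertion order: [14, 23, 38, 42, 15, 9, 8, 5, 32, 39, 4, 12, 45, 3]
Tree (level-order array): [14, 9, 23, 8, 12, 15, 38, 5, None, None, None, None, None, 32, 42, 4, None, None, None, 39, 45, 3]
In a BST, the LCA of p=42, q=45 is the first node v on the
root-to-leaf path with p <= v <= q (go left if both < v, right if both > v).
Walk from root:
  at 14: both 42 and 45 > 14, go right
  at 23: both 42 and 45 > 23, go right
  at 38: both 42 and 45 > 38, go right
  at 42: 42 <= 42 <= 45, this is the LCA
LCA = 42


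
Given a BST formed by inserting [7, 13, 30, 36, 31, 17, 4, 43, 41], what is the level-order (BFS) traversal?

Tree insertion order: [7, 13, 30, 36, 31, 17, 4, 43, 41]
Tree (level-order array): [7, 4, 13, None, None, None, 30, 17, 36, None, None, 31, 43, None, None, 41]
BFS from the root, enqueuing left then right child of each popped node:
  queue [7] -> pop 7, enqueue [4, 13], visited so far: [7]
  queue [4, 13] -> pop 4, enqueue [none], visited so far: [7, 4]
  queue [13] -> pop 13, enqueue [30], visited so far: [7, 4, 13]
  queue [30] -> pop 30, enqueue [17, 36], visited so far: [7, 4, 13, 30]
  queue [17, 36] -> pop 17, enqueue [none], visited so far: [7, 4, 13, 30, 17]
  queue [36] -> pop 36, enqueue [31, 43], visited so far: [7, 4, 13, 30, 17, 36]
  queue [31, 43] -> pop 31, enqueue [none], visited so far: [7, 4, 13, 30, 17, 36, 31]
  queue [43] -> pop 43, enqueue [41], visited so far: [7, 4, 13, 30, 17, 36, 31, 43]
  queue [41] -> pop 41, enqueue [none], visited so far: [7, 4, 13, 30, 17, 36, 31, 43, 41]
Result: [7, 4, 13, 30, 17, 36, 31, 43, 41]


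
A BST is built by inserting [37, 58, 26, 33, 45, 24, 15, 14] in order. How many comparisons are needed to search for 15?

Search path for 15: 37 -> 26 -> 24 -> 15
Found: True
Comparisons: 4


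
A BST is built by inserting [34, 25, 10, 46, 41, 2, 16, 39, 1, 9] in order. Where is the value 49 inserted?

Starting tree (level order): [34, 25, 46, 10, None, 41, None, 2, 16, 39, None, 1, 9]
Insertion path: 34 -> 46
Result: insert 49 as right child of 46
Final tree (level order): [34, 25, 46, 10, None, 41, 49, 2, 16, 39, None, None, None, 1, 9]


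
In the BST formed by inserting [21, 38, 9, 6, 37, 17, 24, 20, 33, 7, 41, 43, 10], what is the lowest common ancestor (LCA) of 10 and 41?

Tree insertion order: [21, 38, 9, 6, 37, 17, 24, 20, 33, 7, 41, 43, 10]
Tree (level-order array): [21, 9, 38, 6, 17, 37, 41, None, 7, 10, 20, 24, None, None, 43, None, None, None, None, None, None, None, 33]
In a BST, the LCA of p=10, q=41 is the first node v on the
root-to-leaf path with p <= v <= q (go left if both < v, right if both > v).
Walk from root:
  at 21: 10 <= 21 <= 41, this is the LCA
LCA = 21


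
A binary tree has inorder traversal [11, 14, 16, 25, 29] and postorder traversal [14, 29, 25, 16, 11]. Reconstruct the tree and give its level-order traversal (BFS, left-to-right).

Inorder:   [11, 14, 16, 25, 29]
Postorder: [14, 29, 25, 16, 11]
Algorithm: postorder visits root last, so walk postorder right-to-left;
each value is the root of the current inorder slice — split it at that
value, recurse on the right subtree first, then the left.
Recursive splits:
  root=11; inorder splits into left=[], right=[14, 16, 25, 29]
  root=16; inorder splits into left=[14], right=[25, 29]
  root=25; inorder splits into left=[], right=[29]
  root=29; inorder splits into left=[], right=[]
  root=14; inorder splits into left=[], right=[]
Reconstructed level-order: [11, 16, 14, 25, 29]


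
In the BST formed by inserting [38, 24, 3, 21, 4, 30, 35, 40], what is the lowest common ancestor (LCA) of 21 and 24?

Tree insertion order: [38, 24, 3, 21, 4, 30, 35, 40]
Tree (level-order array): [38, 24, 40, 3, 30, None, None, None, 21, None, 35, 4]
In a BST, the LCA of p=21, q=24 is the first node v on the
root-to-leaf path with p <= v <= q (go left if both < v, right if both > v).
Walk from root:
  at 38: both 21 and 24 < 38, go left
  at 24: 21 <= 24 <= 24, this is the LCA
LCA = 24


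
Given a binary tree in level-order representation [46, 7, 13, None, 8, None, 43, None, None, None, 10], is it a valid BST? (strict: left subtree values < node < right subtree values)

Level-order array: [46, 7, 13, None, 8, None, 43, None, None, None, 10]
Validate using subtree bounds (lo, hi): at each node, require lo < value < hi,
then recurse left with hi=value and right with lo=value.
Preorder trace (stopping at first violation):
  at node 46 with bounds (-inf, +inf): OK
  at node 7 with bounds (-inf, 46): OK
  at node 8 with bounds (7, 46): OK
  at node 13 with bounds (46, +inf): VIOLATION
Node 13 violates its bound: not (46 < 13 < +inf).
Result: Not a valid BST


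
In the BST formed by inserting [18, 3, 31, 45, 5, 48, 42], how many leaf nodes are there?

Tree built from: [18, 3, 31, 45, 5, 48, 42]
Tree (level-order array): [18, 3, 31, None, 5, None, 45, None, None, 42, 48]
Rule: A leaf has 0 children.
Per-node child counts:
  node 18: 2 child(ren)
  node 3: 1 child(ren)
  node 5: 0 child(ren)
  node 31: 1 child(ren)
  node 45: 2 child(ren)
  node 42: 0 child(ren)
  node 48: 0 child(ren)
Matching nodes: [5, 42, 48]
Count of leaf nodes: 3


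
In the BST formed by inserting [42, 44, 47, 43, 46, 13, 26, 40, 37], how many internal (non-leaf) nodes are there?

Tree built from: [42, 44, 47, 43, 46, 13, 26, 40, 37]
Tree (level-order array): [42, 13, 44, None, 26, 43, 47, None, 40, None, None, 46, None, 37]
Rule: An internal node has at least one child.
Per-node child counts:
  node 42: 2 child(ren)
  node 13: 1 child(ren)
  node 26: 1 child(ren)
  node 40: 1 child(ren)
  node 37: 0 child(ren)
  node 44: 2 child(ren)
  node 43: 0 child(ren)
  node 47: 1 child(ren)
  node 46: 0 child(ren)
Matching nodes: [42, 13, 26, 40, 44, 47]
Count of internal (non-leaf) nodes: 6


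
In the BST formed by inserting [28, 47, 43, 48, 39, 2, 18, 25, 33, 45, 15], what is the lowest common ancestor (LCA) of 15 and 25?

Tree insertion order: [28, 47, 43, 48, 39, 2, 18, 25, 33, 45, 15]
Tree (level-order array): [28, 2, 47, None, 18, 43, 48, 15, 25, 39, 45, None, None, None, None, None, None, 33]
In a BST, the LCA of p=15, q=25 is the first node v on the
root-to-leaf path with p <= v <= q (go left if both < v, right if both > v).
Walk from root:
  at 28: both 15 and 25 < 28, go left
  at 2: both 15 and 25 > 2, go right
  at 18: 15 <= 18 <= 25, this is the LCA
LCA = 18


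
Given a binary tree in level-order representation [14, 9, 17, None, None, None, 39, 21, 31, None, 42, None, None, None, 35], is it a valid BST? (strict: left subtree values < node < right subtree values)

Level-order array: [14, 9, 17, None, None, None, 39, 21, 31, None, 42, None, None, None, 35]
Validate using subtree bounds (lo, hi): at each node, require lo < value < hi,
then recurse left with hi=value and right with lo=value.
Preorder trace (stopping at first violation):
  at node 14 with bounds (-inf, +inf): OK
  at node 9 with bounds (-inf, 14): OK
  at node 17 with bounds (14, +inf): OK
  at node 39 with bounds (17, +inf): OK
  at node 21 with bounds (17, 39): OK
  at node 42 with bounds (21, 39): VIOLATION
Node 42 violates its bound: not (21 < 42 < 39).
Result: Not a valid BST


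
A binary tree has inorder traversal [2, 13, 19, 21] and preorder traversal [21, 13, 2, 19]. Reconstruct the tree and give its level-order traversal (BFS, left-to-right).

Inorder:  [2, 13, 19, 21]
Preorder: [21, 13, 2, 19]
Algorithm: preorder visits root first, so consume preorder in order;
for each root, split the current inorder slice at that value into
left-subtree inorder and right-subtree inorder, then recurse.
Recursive splits:
  root=21; inorder splits into left=[2, 13, 19], right=[]
  root=13; inorder splits into left=[2], right=[19]
  root=2; inorder splits into left=[], right=[]
  root=19; inorder splits into left=[], right=[]
Reconstructed level-order: [21, 13, 2, 19]


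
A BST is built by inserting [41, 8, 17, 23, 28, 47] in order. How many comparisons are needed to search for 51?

Search path for 51: 41 -> 47
Found: False
Comparisons: 2


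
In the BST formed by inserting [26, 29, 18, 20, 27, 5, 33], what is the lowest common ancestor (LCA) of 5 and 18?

Tree insertion order: [26, 29, 18, 20, 27, 5, 33]
Tree (level-order array): [26, 18, 29, 5, 20, 27, 33]
In a BST, the LCA of p=5, q=18 is the first node v on the
root-to-leaf path with p <= v <= q (go left if both < v, right if both > v).
Walk from root:
  at 26: both 5 and 18 < 26, go left
  at 18: 5 <= 18 <= 18, this is the LCA
LCA = 18


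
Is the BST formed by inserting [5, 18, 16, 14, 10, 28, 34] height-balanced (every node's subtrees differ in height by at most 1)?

Tree (level-order array): [5, None, 18, 16, 28, 14, None, None, 34, 10]
Definition: a tree is height-balanced if, at every node, |h(left) - h(right)| <= 1 (empty subtree has height -1).
Bottom-up per-node check:
  node 10: h_left=-1, h_right=-1, diff=0 [OK], height=0
  node 14: h_left=0, h_right=-1, diff=1 [OK], height=1
  node 16: h_left=1, h_right=-1, diff=2 [FAIL (|1--1|=2 > 1)], height=2
  node 34: h_left=-1, h_right=-1, diff=0 [OK], height=0
  node 28: h_left=-1, h_right=0, diff=1 [OK], height=1
  node 18: h_left=2, h_right=1, diff=1 [OK], height=3
  node 5: h_left=-1, h_right=3, diff=4 [FAIL (|-1-3|=4 > 1)], height=4
Node 16 violates the condition: |1 - -1| = 2 > 1.
Result: Not balanced


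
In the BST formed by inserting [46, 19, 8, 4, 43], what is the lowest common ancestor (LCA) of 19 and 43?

Tree insertion order: [46, 19, 8, 4, 43]
Tree (level-order array): [46, 19, None, 8, 43, 4]
In a BST, the LCA of p=19, q=43 is the first node v on the
root-to-leaf path with p <= v <= q (go left if both < v, right if both > v).
Walk from root:
  at 46: both 19 and 43 < 46, go left
  at 19: 19 <= 19 <= 43, this is the LCA
LCA = 19


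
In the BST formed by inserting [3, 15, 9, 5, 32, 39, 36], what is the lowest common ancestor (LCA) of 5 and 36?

Tree insertion order: [3, 15, 9, 5, 32, 39, 36]
Tree (level-order array): [3, None, 15, 9, 32, 5, None, None, 39, None, None, 36]
In a BST, the LCA of p=5, q=36 is the first node v on the
root-to-leaf path with p <= v <= q (go left if both < v, right if both > v).
Walk from root:
  at 3: both 5 and 36 > 3, go right
  at 15: 5 <= 15 <= 36, this is the LCA
LCA = 15


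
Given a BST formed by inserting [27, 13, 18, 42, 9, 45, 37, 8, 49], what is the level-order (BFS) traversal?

Tree insertion order: [27, 13, 18, 42, 9, 45, 37, 8, 49]
Tree (level-order array): [27, 13, 42, 9, 18, 37, 45, 8, None, None, None, None, None, None, 49]
BFS from the root, enqueuing left then right child of each popped node:
  queue [27] -> pop 27, enqueue [13, 42], visited so far: [27]
  queue [13, 42] -> pop 13, enqueue [9, 18], visited so far: [27, 13]
  queue [42, 9, 18] -> pop 42, enqueue [37, 45], visited so far: [27, 13, 42]
  queue [9, 18, 37, 45] -> pop 9, enqueue [8], visited so far: [27, 13, 42, 9]
  queue [18, 37, 45, 8] -> pop 18, enqueue [none], visited so far: [27, 13, 42, 9, 18]
  queue [37, 45, 8] -> pop 37, enqueue [none], visited so far: [27, 13, 42, 9, 18, 37]
  queue [45, 8] -> pop 45, enqueue [49], visited so far: [27, 13, 42, 9, 18, 37, 45]
  queue [8, 49] -> pop 8, enqueue [none], visited so far: [27, 13, 42, 9, 18, 37, 45, 8]
  queue [49] -> pop 49, enqueue [none], visited so far: [27, 13, 42, 9, 18, 37, 45, 8, 49]
Result: [27, 13, 42, 9, 18, 37, 45, 8, 49]


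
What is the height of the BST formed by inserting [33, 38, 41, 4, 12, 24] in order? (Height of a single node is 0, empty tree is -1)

Insertion order: [33, 38, 41, 4, 12, 24]
Tree (level-order array): [33, 4, 38, None, 12, None, 41, None, 24]
Compute height bottom-up (empty subtree = -1):
  height(24) = 1 + max(-1, -1) = 0
  height(12) = 1 + max(-1, 0) = 1
  height(4) = 1 + max(-1, 1) = 2
  height(41) = 1 + max(-1, -1) = 0
  height(38) = 1 + max(-1, 0) = 1
  height(33) = 1 + max(2, 1) = 3
Height = 3


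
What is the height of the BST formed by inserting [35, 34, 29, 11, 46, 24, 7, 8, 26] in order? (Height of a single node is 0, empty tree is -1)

Insertion order: [35, 34, 29, 11, 46, 24, 7, 8, 26]
Tree (level-order array): [35, 34, 46, 29, None, None, None, 11, None, 7, 24, None, 8, None, 26]
Compute height bottom-up (empty subtree = -1):
  height(8) = 1 + max(-1, -1) = 0
  height(7) = 1 + max(-1, 0) = 1
  height(26) = 1 + max(-1, -1) = 0
  height(24) = 1 + max(-1, 0) = 1
  height(11) = 1 + max(1, 1) = 2
  height(29) = 1 + max(2, -1) = 3
  height(34) = 1 + max(3, -1) = 4
  height(46) = 1 + max(-1, -1) = 0
  height(35) = 1 + max(4, 0) = 5
Height = 5


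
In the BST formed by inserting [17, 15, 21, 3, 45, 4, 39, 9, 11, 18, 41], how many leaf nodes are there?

Tree built from: [17, 15, 21, 3, 45, 4, 39, 9, 11, 18, 41]
Tree (level-order array): [17, 15, 21, 3, None, 18, 45, None, 4, None, None, 39, None, None, 9, None, 41, None, 11]
Rule: A leaf has 0 children.
Per-node child counts:
  node 17: 2 child(ren)
  node 15: 1 child(ren)
  node 3: 1 child(ren)
  node 4: 1 child(ren)
  node 9: 1 child(ren)
  node 11: 0 child(ren)
  node 21: 2 child(ren)
  node 18: 0 child(ren)
  node 45: 1 child(ren)
  node 39: 1 child(ren)
  node 41: 0 child(ren)
Matching nodes: [11, 18, 41]
Count of leaf nodes: 3


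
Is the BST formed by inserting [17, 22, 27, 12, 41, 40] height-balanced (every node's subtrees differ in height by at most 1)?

Tree (level-order array): [17, 12, 22, None, None, None, 27, None, 41, 40]
Definition: a tree is height-balanced if, at every node, |h(left) - h(right)| <= 1 (empty subtree has height -1).
Bottom-up per-node check:
  node 12: h_left=-1, h_right=-1, diff=0 [OK], height=0
  node 40: h_left=-1, h_right=-1, diff=0 [OK], height=0
  node 41: h_left=0, h_right=-1, diff=1 [OK], height=1
  node 27: h_left=-1, h_right=1, diff=2 [FAIL (|-1-1|=2 > 1)], height=2
  node 22: h_left=-1, h_right=2, diff=3 [FAIL (|-1-2|=3 > 1)], height=3
  node 17: h_left=0, h_right=3, diff=3 [FAIL (|0-3|=3 > 1)], height=4
Node 27 violates the condition: |-1 - 1| = 2 > 1.
Result: Not balanced


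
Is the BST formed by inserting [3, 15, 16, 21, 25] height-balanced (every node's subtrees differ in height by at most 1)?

Tree (level-order array): [3, None, 15, None, 16, None, 21, None, 25]
Definition: a tree is height-balanced if, at every node, |h(left) - h(right)| <= 1 (empty subtree has height -1).
Bottom-up per-node check:
  node 25: h_left=-1, h_right=-1, diff=0 [OK], height=0
  node 21: h_left=-1, h_right=0, diff=1 [OK], height=1
  node 16: h_left=-1, h_right=1, diff=2 [FAIL (|-1-1|=2 > 1)], height=2
  node 15: h_left=-1, h_right=2, diff=3 [FAIL (|-1-2|=3 > 1)], height=3
  node 3: h_left=-1, h_right=3, diff=4 [FAIL (|-1-3|=4 > 1)], height=4
Node 16 violates the condition: |-1 - 1| = 2 > 1.
Result: Not balanced


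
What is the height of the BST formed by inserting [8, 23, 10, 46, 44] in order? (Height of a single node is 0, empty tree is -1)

Insertion order: [8, 23, 10, 46, 44]
Tree (level-order array): [8, None, 23, 10, 46, None, None, 44]
Compute height bottom-up (empty subtree = -1):
  height(10) = 1 + max(-1, -1) = 0
  height(44) = 1 + max(-1, -1) = 0
  height(46) = 1 + max(0, -1) = 1
  height(23) = 1 + max(0, 1) = 2
  height(8) = 1 + max(-1, 2) = 3
Height = 3


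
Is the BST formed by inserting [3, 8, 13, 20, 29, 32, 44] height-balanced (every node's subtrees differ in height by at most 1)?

Tree (level-order array): [3, None, 8, None, 13, None, 20, None, 29, None, 32, None, 44]
Definition: a tree is height-balanced if, at every node, |h(left) - h(right)| <= 1 (empty subtree has height -1).
Bottom-up per-node check:
  node 44: h_left=-1, h_right=-1, diff=0 [OK], height=0
  node 32: h_left=-1, h_right=0, diff=1 [OK], height=1
  node 29: h_left=-1, h_right=1, diff=2 [FAIL (|-1-1|=2 > 1)], height=2
  node 20: h_left=-1, h_right=2, diff=3 [FAIL (|-1-2|=3 > 1)], height=3
  node 13: h_left=-1, h_right=3, diff=4 [FAIL (|-1-3|=4 > 1)], height=4
  node 8: h_left=-1, h_right=4, diff=5 [FAIL (|-1-4|=5 > 1)], height=5
  node 3: h_left=-1, h_right=5, diff=6 [FAIL (|-1-5|=6 > 1)], height=6
Node 29 violates the condition: |-1 - 1| = 2 > 1.
Result: Not balanced


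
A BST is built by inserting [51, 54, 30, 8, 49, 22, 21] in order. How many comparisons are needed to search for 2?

Search path for 2: 51 -> 30 -> 8
Found: False
Comparisons: 3


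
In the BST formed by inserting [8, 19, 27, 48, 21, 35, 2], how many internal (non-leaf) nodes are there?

Tree built from: [8, 19, 27, 48, 21, 35, 2]
Tree (level-order array): [8, 2, 19, None, None, None, 27, 21, 48, None, None, 35]
Rule: An internal node has at least one child.
Per-node child counts:
  node 8: 2 child(ren)
  node 2: 0 child(ren)
  node 19: 1 child(ren)
  node 27: 2 child(ren)
  node 21: 0 child(ren)
  node 48: 1 child(ren)
  node 35: 0 child(ren)
Matching nodes: [8, 19, 27, 48]
Count of internal (non-leaf) nodes: 4


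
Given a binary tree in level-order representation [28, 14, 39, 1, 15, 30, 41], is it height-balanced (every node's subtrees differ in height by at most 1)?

Tree (level-order array): [28, 14, 39, 1, 15, 30, 41]
Definition: a tree is height-balanced if, at every node, |h(left) - h(right)| <= 1 (empty subtree has height -1).
Bottom-up per-node check:
  node 1: h_left=-1, h_right=-1, diff=0 [OK], height=0
  node 15: h_left=-1, h_right=-1, diff=0 [OK], height=0
  node 14: h_left=0, h_right=0, diff=0 [OK], height=1
  node 30: h_left=-1, h_right=-1, diff=0 [OK], height=0
  node 41: h_left=-1, h_right=-1, diff=0 [OK], height=0
  node 39: h_left=0, h_right=0, diff=0 [OK], height=1
  node 28: h_left=1, h_right=1, diff=0 [OK], height=2
All nodes satisfy the balance condition.
Result: Balanced


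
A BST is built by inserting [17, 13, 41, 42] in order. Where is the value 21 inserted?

Starting tree (level order): [17, 13, 41, None, None, None, 42]
Insertion path: 17 -> 41
Result: insert 21 as left child of 41
Final tree (level order): [17, 13, 41, None, None, 21, 42]


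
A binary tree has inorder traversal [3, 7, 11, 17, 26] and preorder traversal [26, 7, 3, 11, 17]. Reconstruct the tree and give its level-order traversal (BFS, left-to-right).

Inorder:  [3, 7, 11, 17, 26]
Preorder: [26, 7, 3, 11, 17]
Algorithm: preorder visits root first, so consume preorder in order;
for each root, split the current inorder slice at that value into
left-subtree inorder and right-subtree inorder, then recurse.
Recursive splits:
  root=26; inorder splits into left=[3, 7, 11, 17], right=[]
  root=7; inorder splits into left=[3], right=[11, 17]
  root=3; inorder splits into left=[], right=[]
  root=11; inorder splits into left=[], right=[17]
  root=17; inorder splits into left=[], right=[]
Reconstructed level-order: [26, 7, 3, 11, 17]


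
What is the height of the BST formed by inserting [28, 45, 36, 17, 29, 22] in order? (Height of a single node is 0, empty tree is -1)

Insertion order: [28, 45, 36, 17, 29, 22]
Tree (level-order array): [28, 17, 45, None, 22, 36, None, None, None, 29]
Compute height bottom-up (empty subtree = -1):
  height(22) = 1 + max(-1, -1) = 0
  height(17) = 1 + max(-1, 0) = 1
  height(29) = 1 + max(-1, -1) = 0
  height(36) = 1 + max(0, -1) = 1
  height(45) = 1 + max(1, -1) = 2
  height(28) = 1 + max(1, 2) = 3
Height = 3


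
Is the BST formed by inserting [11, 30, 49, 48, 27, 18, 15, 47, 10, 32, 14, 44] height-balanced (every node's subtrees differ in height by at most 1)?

Tree (level-order array): [11, 10, 30, None, None, 27, 49, 18, None, 48, None, 15, None, 47, None, 14, None, 32, None, None, None, None, 44]
Definition: a tree is height-balanced if, at every node, |h(left) - h(right)| <= 1 (empty subtree has height -1).
Bottom-up per-node check:
  node 10: h_left=-1, h_right=-1, diff=0 [OK], height=0
  node 14: h_left=-1, h_right=-1, diff=0 [OK], height=0
  node 15: h_left=0, h_right=-1, diff=1 [OK], height=1
  node 18: h_left=1, h_right=-1, diff=2 [FAIL (|1--1|=2 > 1)], height=2
  node 27: h_left=2, h_right=-1, diff=3 [FAIL (|2--1|=3 > 1)], height=3
  node 44: h_left=-1, h_right=-1, diff=0 [OK], height=0
  node 32: h_left=-1, h_right=0, diff=1 [OK], height=1
  node 47: h_left=1, h_right=-1, diff=2 [FAIL (|1--1|=2 > 1)], height=2
  node 48: h_left=2, h_right=-1, diff=3 [FAIL (|2--1|=3 > 1)], height=3
  node 49: h_left=3, h_right=-1, diff=4 [FAIL (|3--1|=4 > 1)], height=4
  node 30: h_left=3, h_right=4, diff=1 [OK], height=5
  node 11: h_left=0, h_right=5, diff=5 [FAIL (|0-5|=5 > 1)], height=6
Node 18 violates the condition: |1 - -1| = 2 > 1.
Result: Not balanced


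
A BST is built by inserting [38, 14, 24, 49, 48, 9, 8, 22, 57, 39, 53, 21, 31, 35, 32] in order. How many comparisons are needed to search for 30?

Search path for 30: 38 -> 14 -> 24 -> 31
Found: False
Comparisons: 4


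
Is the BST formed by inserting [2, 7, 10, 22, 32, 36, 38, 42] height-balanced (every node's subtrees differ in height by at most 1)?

Tree (level-order array): [2, None, 7, None, 10, None, 22, None, 32, None, 36, None, 38, None, 42]
Definition: a tree is height-balanced if, at every node, |h(left) - h(right)| <= 1 (empty subtree has height -1).
Bottom-up per-node check:
  node 42: h_left=-1, h_right=-1, diff=0 [OK], height=0
  node 38: h_left=-1, h_right=0, diff=1 [OK], height=1
  node 36: h_left=-1, h_right=1, diff=2 [FAIL (|-1-1|=2 > 1)], height=2
  node 32: h_left=-1, h_right=2, diff=3 [FAIL (|-1-2|=3 > 1)], height=3
  node 22: h_left=-1, h_right=3, diff=4 [FAIL (|-1-3|=4 > 1)], height=4
  node 10: h_left=-1, h_right=4, diff=5 [FAIL (|-1-4|=5 > 1)], height=5
  node 7: h_left=-1, h_right=5, diff=6 [FAIL (|-1-5|=6 > 1)], height=6
  node 2: h_left=-1, h_right=6, diff=7 [FAIL (|-1-6|=7 > 1)], height=7
Node 36 violates the condition: |-1 - 1| = 2 > 1.
Result: Not balanced


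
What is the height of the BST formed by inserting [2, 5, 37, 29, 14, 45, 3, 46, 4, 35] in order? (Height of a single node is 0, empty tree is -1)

Insertion order: [2, 5, 37, 29, 14, 45, 3, 46, 4, 35]
Tree (level-order array): [2, None, 5, 3, 37, None, 4, 29, 45, None, None, 14, 35, None, 46]
Compute height bottom-up (empty subtree = -1):
  height(4) = 1 + max(-1, -1) = 0
  height(3) = 1 + max(-1, 0) = 1
  height(14) = 1 + max(-1, -1) = 0
  height(35) = 1 + max(-1, -1) = 0
  height(29) = 1 + max(0, 0) = 1
  height(46) = 1 + max(-1, -1) = 0
  height(45) = 1 + max(-1, 0) = 1
  height(37) = 1 + max(1, 1) = 2
  height(5) = 1 + max(1, 2) = 3
  height(2) = 1 + max(-1, 3) = 4
Height = 4


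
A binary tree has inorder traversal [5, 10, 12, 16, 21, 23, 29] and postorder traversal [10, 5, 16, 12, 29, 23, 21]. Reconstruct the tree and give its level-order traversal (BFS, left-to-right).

Inorder:   [5, 10, 12, 16, 21, 23, 29]
Postorder: [10, 5, 16, 12, 29, 23, 21]
Algorithm: postorder visits root last, so walk postorder right-to-left;
each value is the root of the current inorder slice — split it at that
value, recurse on the right subtree first, then the left.
Recursive splits:
  root=21; inorder splits into left=[5, 10, 12, 16], right=[23, 29]
  root=23; inorder splits into left=[], right=[29]
  root=29; inorder splits into left=[], right=[]
  root=12; inorder splits into left=[5, 10], right=[16]
  root=16; inorder splits into left=[], right=[]
  root=5; inorder splits into left=[], right=[10]
  root=10; inorder splits into left=[], right=[]
Reconstructed level-order: [21, 12, 23, 5, 16, 29, 10]


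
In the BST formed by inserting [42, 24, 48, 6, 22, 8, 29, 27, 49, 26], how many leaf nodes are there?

Tree built from: [42, 24, 48, 6, 22, 8, 29, 27, 49, 26]
Tree (level-order array): [42, 24, 48, 6, 29, None, 49, None, 22, 27, None, None, None, 8, None, 26]
Rule: A leaf has 0 children.
Per-node child counts:
  node 42: 2 child(ren)
  node 24: 2 child(ren)
  node 6: 1 child(ren)
  node 22: 1 child(ren)
  node 8: 0 child(ren)
  node 29: 1 child(ren)
  node 27: 1 child(ren)
  node 26: 0 child(ren)
  node 48: 1 child(ren)
  node 49: 0 child(ren)
Matching nodes: [8, 26, 49]
Count of leaf nodes: 3


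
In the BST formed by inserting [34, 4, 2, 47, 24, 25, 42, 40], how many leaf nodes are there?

Tree built from: [34, 4, 2, 47, 24, 25, 42, 40]
Tree (level-order array): [34, 4, 47, 2, 24, 42, None, None, None, None, 25, 40]
Rule: A leaf has 0 children.
Per-node child counts:
  node 34: 2 child(ren)
  node 4: 2 child(ren)
  node 2: 0 child(ren)
  node 24: 1 child(ren)
  node 25: 0 child(ren)
  node 47: 1 child(ren)
  node 42: 1 child(ren)
  node 40: 0 child(ren)
Matching nodes: [2, 25, 40]
Count of leaf nodes: 3


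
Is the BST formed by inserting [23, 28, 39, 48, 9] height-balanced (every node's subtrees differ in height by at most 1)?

Tree (level-order array): [23, 9, 28, None, None, None, 39, None, 48]
Definition: a tree is height-balanced if, at every node, |h(left) - h(right)| <= 1 (empty subtree has height -1).
Bottom-up per-node check:
  node 9: h_left=-1, h_right=-1, diff=0 [OK], height=0
  node 48: h_left=-1, h_right=-1, diff=0 [OK], height=0
  node 39: h_left=-1, h_right=0, diff=1 [OK], height=1
  node 28: h_left=-1, h_right=1, diff=2 [FAIL (|-1-1|=2 > 1)], height=2
  node 23: h_left=0, h_right=2, diff=2 [FAIL (|0-2|=2 > 1)], height=3
Node 28 violates the condition: |-1 - 1| = 2 > 1.
Result: Not balanced


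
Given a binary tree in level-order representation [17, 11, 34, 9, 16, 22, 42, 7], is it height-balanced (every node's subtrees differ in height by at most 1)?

Tree (level-order array): [17, 11, 34, 9, 16, 22, 42, 7]
Definition: a tree is height-balanced if, at every node, |h(left) - h(right)| <= 1 (empty subtree has height -1).
Bottom-up per-node check:
  node 7: h_left=-1, h_right=-1, diff=0 [OK], height=0
  node 9: h_left=0, h_right=-1, diff=1 [OK], height=1
  node 16: h_left=-1, h_right=-1, diff=0 [OK], height=0
  node 11: h_left=1, h_right=0, diff=1 [OK], height=2
  node 22: h_left=-1, h_right=-1, diff=0 [OK], height=0
  node 42: h_left=-1, h_right=-1, diff=0 [OK], height=0
  node 34: h_left=0, h_right=0, diff=0 [OK], height=1
  node 17: h_left=2, h_right=1, diff=1 [OK], height=3
All nodes satisfy the balance condition.
Result: Balanced


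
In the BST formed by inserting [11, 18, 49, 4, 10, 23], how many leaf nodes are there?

Tree built from: [11, 18, 49, 4, 10, 23]
Tree (level-order array): [11, 4, 18, None, 10, None, 49, None, None, 23]
Rule: A leaf has 0 children.
Per-node child counts:
  node 11: 2 child(ren)
  node 4: 1 child(ren)
  node 10: 0 child(ren)
  node 18: 1 child(ren)
  node 49: 1 child(ren)
  node 23: 0 child(ren)
Matching nodes: [10, 23]
Count of leaf nodes: 2


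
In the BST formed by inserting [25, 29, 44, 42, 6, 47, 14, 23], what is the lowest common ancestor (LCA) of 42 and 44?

Tree insertion order: [25, 29, 44, 42, 6, 47, 14, 23]
Tree (level-order array): [25, 6, 29, None, 14, None, 44, None, 23, 42, 47]
In a BST, the LCA of p=42, q=44 is the first node v on the
root-to-leaf path with p <= v <= q (go left if both < v, right if both > v).
Walk from root:
  at 25: both 42 and 44 > 25, go right
  at 29: both 42 and 44 > 29, go right
  at 44: 42 <= 44 <= 44, this is the LCA
LCA = 44


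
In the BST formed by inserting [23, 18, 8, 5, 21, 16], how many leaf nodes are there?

Tree built from: [23, 18, 8, 5, 21, 16]
Tree (level-order array): [23, 18, None, 8, 21, 5, 16]
Rule: A leaf has 0 children.
Per-node child counts:
  node 23: 1 child(ren)
  node 18: 2 child(ren)
  node 8: 2 child(ren)
  node 5: 0 child(ren)
  node 16: 0 child(ren)
  node 21: 0 child(ren)
Matching nodes: [5, 16, 21]
Count of leaf nodes: 3


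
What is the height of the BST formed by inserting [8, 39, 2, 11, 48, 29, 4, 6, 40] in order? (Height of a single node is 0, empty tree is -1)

Insertion order: [8, 39, 2, 11, 48, 29, 4, 6, 40]
Tree (level-order array): [8, 2, 39, None, 4, 11, 48, None, 6, None, 29, 40]
Compute height bottom-up (empty subtree = -1):
  height(6) = 1 + max(-1, -1) = 0
  height(4) = 1 + max(-1, 0) = 1
  height(2) = 1 + max(-1, 1) = 2
  height(29) = 1 + max(-1, -1) = 0
  height(11) = 1 + max(-1, 0) = 1
  height(40) = 1 + max(-1, -1) = 0
  height(48) = 1 + max(0, -1) = 1
  height(39) = 1 + max(1, 1) = 2
  height(8) = 1 + max(2, 2) = 3
Height = 3


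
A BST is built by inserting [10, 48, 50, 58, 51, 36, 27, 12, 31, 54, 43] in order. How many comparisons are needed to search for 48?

Search path for 48: 10 -> 48
Found: True
Comparisons: 2


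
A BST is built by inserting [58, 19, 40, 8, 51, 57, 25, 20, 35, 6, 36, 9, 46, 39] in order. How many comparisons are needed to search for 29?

Search path for 29: 58 -> 19 -> 40 -> 25 -> 35
Found: False
Comparisons: 5


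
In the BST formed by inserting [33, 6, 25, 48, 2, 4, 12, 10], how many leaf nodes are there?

Tree built from: [33, 6, 25, 48, 2, 4, 12, 10]
Tree (level-order array): [33, 6, 48, 2, 25, None, None, None, 4, 12, None, None, None, 10]
Rule: A leaf has 0 children.
Per-node child counts:
  node 33: 2 child(ren)
  node 6: 2 child(ren)
  node 2: 1 child(ren)
  node 4: 0 child(ren)
  node 25: 1 child(ren)
  node 12: 1 child(ren)
  node 10: 0 child(ren)
  node 48: 0 child(ren)
Matching nodes: [4, 10, 48]
Count of leaf nodes: 3


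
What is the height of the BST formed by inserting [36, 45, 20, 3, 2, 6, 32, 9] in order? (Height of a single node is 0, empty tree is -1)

Insertion order: [36, 45, 20, 3, 2, 6, 32, 9]
Tree (level-order array): [36, 20, 45, 3, 32, None, None, 2, 6, None, None, None, None, None, 9]
Compute height bottom-up (empty subtree = -1):
  height(2) = 1 + max(-1, -1) = 0
  height(9) = 1 + max(-1, -1) = 0
  height(6) = 1 + max(-1, 0) = 1
  height(3) = 1 + max(0, 1) = 2
  height(32) = 1 + max(-1, -1) = 0
  height(20) = 1 + max(2, 0) = 3
  height(45) = 1 + max(-1, -1) = 0
  height(36) = 1 + max(3, 0) = 4
Height = 4


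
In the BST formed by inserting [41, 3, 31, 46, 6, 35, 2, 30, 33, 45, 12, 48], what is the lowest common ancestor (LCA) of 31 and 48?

Tree insertion order: [41, 3, 31, 46, 6, 35, 2, 30, 33, 45, 12, 48]
Tree (level-order array): [41, 3, 46, 2, 31, 45, 48, None, None, 6, 35, None, None, None, None, None, 30, 33, None, 12]
In a BST, the LCA of p=31, q=48 is the first node v on the
root-to-leaf path with p <= v <= q (go left if both < v, right if both > v).
Walk from root:
  at 41: 31 <= 41 <= 48, this is the LCA
LCA = 41


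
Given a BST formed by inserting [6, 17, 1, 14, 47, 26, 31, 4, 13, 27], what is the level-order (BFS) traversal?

Tree insertion order: [6, 17, 1, 14, 47, 26, 31, 4, 13, 27]
Tree (level-order array): [6, 1, 17, None, 4, 14, 47, None, None, 13, None, 26, None, None, None, None, 31, 27]
BFS from the root, enqueuing left then right child of each popped node:
  queue [6] -> pop 6, enqueue [1, 17], visited so far: [6]
  queue [1, 17] -> pop 1, enqueue [4], visited so far: [6, 1]
  queue [17, 4] -> pop 17, enqueue [14, 47], visited so far: [6, 1, 17]
  queue [4, 14, 47] -> pop 4, enqueue [none], visited so far: [6, 1, 17, 4]
  queue [14, 47] -> pop 14, enqueue [13], visited so far: [6, 1, 17, 4, 14]
  queue [47, 13] -> pop 47, enqueue [26], visited so far: [6, 1, 17, 4, 14, 47]
  queue [13, 26] -> pop 13, enqueue [none], visited so far: [6, 1, 17, 4, 14, 47, 13]
  queue [26] -> pop 26, enqueue [31], visited so far: [6, 1, 17, 4, 14, 47, 13, 26]
  queue [31] -> pop 31, enqueue [27], visited so far: [6, 1, 17, 4, 14, 47, 13, 26, 31]
  queue [27] -> pop 27, enqueue [none], visited so far: [6, 1, 17, 4, 14, 47, 13, 26, 31, 27]
Result: [6, 1, 17, 4, 14, 47, 13, 26, 31, 27]


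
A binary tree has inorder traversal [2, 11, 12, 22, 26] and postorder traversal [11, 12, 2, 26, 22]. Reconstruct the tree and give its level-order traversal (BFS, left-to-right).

Inorder:   [2, 11, 12, 22, 26]
Postorder: [11, 12, 2, 26, 22]
Algorithm: postorder visits root last, so walk postorder right-to-left;
each value is the root of the current inorder slice — split it at that
value, recurse on the right subtree first, then the left.
Recursive splits:
  root=22; inorder splits into left=[2, 11, 12], right=[26]
  root=26; inorder splits into left=[], right=[]
  root=2; inorder splits into left=[], right=[11, 12]
  root=12; inorder splits into left=[11], right=[]
  root=11; inorder splits into left=[], right=[]
Reconstructed level-order: [22, 2, 26, 12, 11]


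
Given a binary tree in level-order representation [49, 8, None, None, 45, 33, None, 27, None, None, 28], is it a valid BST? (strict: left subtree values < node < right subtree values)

Level-order array: [49, 8, None, None, 45, 33, None, 27, None, None, 28]
Validate using subtree bounds (lo, hi): at each node, require lo < value < hi,
then recurse left with hi=value and right with lo=value.
Preorder trace (stopping at first violation):
  at node 49 with bounds (-inf, +inf): OK
  at node 8 with bounds (-inf, 49): OK
  at node 45 with bounds (8, 49): OK
  at node 33 with bounds (8, 45): OK
  at node 27 with bounds (8, 33): OK
  at node 28 with bounds (27, 33): OK
No violation found at any node.
Result: Valid BST


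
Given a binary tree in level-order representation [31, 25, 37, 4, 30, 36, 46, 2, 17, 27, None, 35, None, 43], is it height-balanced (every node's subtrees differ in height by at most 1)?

Tree (level-order array): [31, 25, 37, 4, 30, 36, 46, 2, 17, 27, None, 35, None, 43]
Definition: a tree is height-balanced if, at every node, |h(left) - h(right)| <= 1 (empty subtree has height -1).
Bottom-up per-node check:
  node 2: h_left=-1, h_right=-1, diff=0 [OK], height=0
  node 17: h_left=-1, h_right=-1, diff=0 [OK], height=0
  node 4: h_left=0, h_right=0, diff=0 [OK], height=1
  node 27: h_left=-1, h_right=-1, diff=0 [OK], height=0
  node 30: h_left=0, h_right=-1, diff=1 [OK], height=1
  node 25: h_left=1, h_right=1, diff=0 [OK], height=2
  node 35: h_left=-1, h_right=-1, diff=0 [OK], height=0
  node 36: h_left=0, h_right=-1, diff=1 [OK], height=1
  node 43: h_left=-1, h_right=-1, diff=0 [OK], height=0
  node 46: h_left=0, h_right=-1, diff=1 [OK], height=1
  node 37: h_left=1, h_right=1, diff=0 [OK], height=2
  node 31: h_left=2, h_right=2, diff=0 [OK], height=3
All nodes satisfy the balance condition.
Result: Balanced


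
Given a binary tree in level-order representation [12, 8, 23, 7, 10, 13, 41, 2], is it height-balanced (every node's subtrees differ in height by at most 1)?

Tree (level-order array): [12, 8, 23, 7, 10, 13, 41, 2]
Definition: a tree is height-balanced if, at every node, |h(left) - h(right)| <= 1 (empty subtree has height -1).
Bottom-up per-node check:
  node 2: h_left=-1, h_right=-1, diff=0 [OK], height=0
  node 7: h_left=0, h_right=-1, diff=1 [OK], height=1
  node 10: h_left=-1, h_right=-1, diff=0 [OK], height=0
  node 8: h_left=1, h_right=0, diff=1 [OK], height=2
  node 13: h_left=-1, h_right=-1, diff=0 [OK], height=0
  node 41: h_left=-1, h_right=-1, diff=0 [OK], height=0
  node 23: h_left=0, h_right=0, diff=0 [OK], height=1
  node 12: h_left=2, h_right=1, diff=1 [OK], height=3
All nodes satisfy the balance condition.
Result: Balanced


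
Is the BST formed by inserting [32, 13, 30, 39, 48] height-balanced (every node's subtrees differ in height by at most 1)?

Tree (level-order array): [32, 13, 39, None, 30, None, 48]
Definition: a tree is height-balanced if, at every node, |h(left) - h(right)| <= 1 (empty subtree has height -1).
Bottom-up per-node check:
  node 30: h_left=-1, h_right=-1, diff=0 [OK], height=0
  node 13: h_left=-1, h_right=0, diff=1 [OK], height=1
  node 48: h_left=-1, h_right=-1, diff=0 [OK], height=0
  node 39: h_left=-1, h_right=0, diff=1 [OK], height=1
  node 32: h_left=1, h_right=1, diff=0 [OK], height=2
All nodes satisfy the balance condition.
Result: Balanced


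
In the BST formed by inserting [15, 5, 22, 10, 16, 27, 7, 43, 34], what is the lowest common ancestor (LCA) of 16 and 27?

Tree insertion order: [15, 5, 22, 10, 16, 27, 7, 43, 34]
Tree (level-order array): [15, 5, 22, None, 10, 16, 27, 7, None, None, None, None, 43, None, None, 34]
In a BST, the LCA of p=16, q=27 is the first node v on the
root-to-leaf path with p <= v <= q (go left if both < v, right if both > v).
Walk from root:
  at 15: both 16 and 27 > 15, go right
  at 22: 16 <= 22 <= 27, this is the LCA
LCA = 22


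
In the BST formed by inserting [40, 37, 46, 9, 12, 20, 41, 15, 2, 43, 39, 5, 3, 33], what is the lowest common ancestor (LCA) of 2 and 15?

Tree insertion order: [40, 37, 46, 9, 12, 20, 41, 15, 2, 43, 39, 5, 3, 33]
Tree (level-order array): [40, 37, 46, 9, 39, 41, None, 2, 12, None, None, None, 43, None, 5, None, 20, None, None, 3, None, 15, 33]
In a BST, the LCA of p=2, q=15 is the first node v on the
root-to-leaf path with p <= v <= q (go left if both < v, right if both > v).
Walk from root:
  at 40: both 2 and 15 < 40, go left
  at 37: both 2 and 15 < 37, go left
  at 9: 2 <= 9 <= 15, this is the LCA
LCA = 9


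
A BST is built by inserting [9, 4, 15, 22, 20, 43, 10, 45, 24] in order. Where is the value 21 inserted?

Starting tree (level order): [9, 4, 15, None, None, 10, 22, None, None, 20, 43, None, None, 24, 45]
Insertion path: 9 -> 15 -> 22 -> 20
Result: insert 21 as right child of 20
Final tree (level order): [9, 4, 15, None, None, 10, 22, None, None, 20, 43, None, 21, 24, 45]


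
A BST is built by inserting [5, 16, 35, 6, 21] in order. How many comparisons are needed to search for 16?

Search path for 16: 5 -> 16
Found: True
Comparisons: 2


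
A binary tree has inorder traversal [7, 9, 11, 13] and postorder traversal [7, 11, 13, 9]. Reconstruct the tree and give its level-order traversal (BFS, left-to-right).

Inorder:   [7, 9, 11, 13]
Postorder: [7, 11, 13, 9]
Algorithm: postorder visits root last, so walk postorder right-to-left;
each value is the root of the current inorder slice — split it at that
value, recurse on the right subtree first, then the left.
Recursive splits:
  root=9; inorder splits into left=[7], right=[11, 13]
  root=13; inorder splits into left=[11], right=[]
  root=11; inorder splits into left=[], right=[]
  root=7; inorder splits into left=[], right=[]
Reconstructed level-order: [9, 7, 13, 11]


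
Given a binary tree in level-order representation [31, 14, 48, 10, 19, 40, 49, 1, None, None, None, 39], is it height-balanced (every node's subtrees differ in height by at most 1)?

Tree (level-order array): [31, 14, 48, 10, 19, 40, 49, 1, None, None, None, 39]
Definition: a tree is height-balanced if, at every node, |h(left) - h(right)| <= 1 (empty subtree has height -1).
Bottom-up per-node check:
  node 1: h_left=-1, h_right=-1, diff=0 [OK], height=0
  node 10: h_left=0, h_right=-1, diff=1 [OK], height=1
  node 19: h_left=-1, h_right=-1, diff=0 [OK], height=0
  node 14: h_left=1, h_right=0, diff=1 [OK], height=2
  node 39: h_left=-1, h_right=-1, diff=0 [OK], height=0
  node 40: h_left=0, h_right=-1, diff=1 [OK], height=1
  node 49: h_left=-1, h_right=-1, diff=0 [OK], height=0
  node 48: h_left=1, h_right=0, diff=1 [OK], height=2
  node 31: h_left=2, h_right=2, diff=0 [OK], height=3
All nodes satisfy the balance condition.
Result: Balanced


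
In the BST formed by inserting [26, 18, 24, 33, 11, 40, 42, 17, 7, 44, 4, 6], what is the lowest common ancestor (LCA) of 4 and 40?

Tree insertion order: [26, 18, 24, 33, 11, 40, 42, 17, 7, 44, 4, 6]
Tree (level-order array): [26, 18, 33, 11, 24, None, 40, 7, 17, None, None, None, 42, 4, None, None, None, None, 44, None, 6]
In a BST, the LCA of p=4, q=40 is the first node v on the
root-to-leaf path with p <= v <= q (go left if both < v, right if both > v).
Walk from root:
  at 26: 4 <= 26 <= 40, this is the LCA
LCA = 26


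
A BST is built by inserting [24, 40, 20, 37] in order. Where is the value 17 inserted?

Starting tree (level order): [24, 20, 40, None, None, 37]
Insertion path: 24 -> 20
Result: insert 17 as left child of 20
Final tree (level order): [24, 20, 40, 17, None, 37]


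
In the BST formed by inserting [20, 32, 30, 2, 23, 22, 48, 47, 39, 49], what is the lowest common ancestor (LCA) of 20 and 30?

Tree insertion order: [20, 32, 30, 2, 23, 22, 48, 47, 39, 49]
Tree (level-order array): [20, 2, 32, None, None, 30, 48, 23, None, 47, 49, 22, None, 39]
In a BST, the LCA of p=20, q=30 is the first node v on the
root-to-leaf path with p <= v <= q (go left if both < v, right if both > v).
Walk from root:
  at 20: 20 <= 20 <= 30, this is the LCA
LCA = 20
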